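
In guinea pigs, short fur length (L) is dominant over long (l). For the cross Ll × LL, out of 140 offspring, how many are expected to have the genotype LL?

Punnett square for Ll × LL:
Offspring genotypes: 2 LL, 2 Ll
Total offspring: 4
Count with target: 2
Probability: 2/4 = 1/2
Expected count = 1/2 × 140 = 70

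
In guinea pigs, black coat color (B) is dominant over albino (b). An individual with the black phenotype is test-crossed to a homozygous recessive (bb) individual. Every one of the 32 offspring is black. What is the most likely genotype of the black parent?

Test cross: ? × bb
All offspring are black.
If the unknown parent were heterozygous (Bb), about half of 32 offspring would be albino; none are. The unknown parent is most likely homozygous dominant (BB).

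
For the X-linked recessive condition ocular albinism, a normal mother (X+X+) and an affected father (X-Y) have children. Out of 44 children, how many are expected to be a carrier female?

Cross: X+X+ × X-Y
Offspring: 2 X+X-, 2 X+Y
Probability of a carrier female: 2/4 = 1/2
Expected count = 1/2 × 44 = 22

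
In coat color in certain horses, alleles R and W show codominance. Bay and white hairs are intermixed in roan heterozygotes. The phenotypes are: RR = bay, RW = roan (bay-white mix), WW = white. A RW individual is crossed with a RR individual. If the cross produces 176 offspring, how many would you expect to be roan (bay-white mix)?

Punnett square for RW × RR:
Offspring genotypes: 2 RR, 2 RW
Phenotype counts: 2 bay, 2 roan (bay-white mix)
roan (bay-white mix): 2 out of 4 → fraction 1/2
Expected count = 1/2 × 176 = 88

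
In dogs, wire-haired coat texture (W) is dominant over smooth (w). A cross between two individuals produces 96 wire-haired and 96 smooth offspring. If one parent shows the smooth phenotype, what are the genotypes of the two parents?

Observed offspring: 96 wire-haired, 96 smooth
The observed ratio simplifies to 1:1. One parent shows smooth, so its genotype must be ww. A 1:1 offspring split requires the other parent to be heterozygous (Ww).
Parent genotypes: ww × Ww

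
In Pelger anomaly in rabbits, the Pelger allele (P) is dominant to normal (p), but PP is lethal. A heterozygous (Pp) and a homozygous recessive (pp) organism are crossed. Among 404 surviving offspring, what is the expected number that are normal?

Cross: Pp × pp
Punnett square offspring (before lethality): 2 Pp, 2 pp
No PP offspring are produced in this cross.
normal: 2 out of 4 → fraction 1/2
Expected count = 1/2 × 404 = 202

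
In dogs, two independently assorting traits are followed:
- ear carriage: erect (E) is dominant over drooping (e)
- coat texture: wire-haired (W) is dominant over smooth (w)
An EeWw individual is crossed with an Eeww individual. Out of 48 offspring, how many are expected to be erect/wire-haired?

Dihybrid cross EeWw × Eeww — consider each gene separately:
ear carriage: Ee × Ee → 1 EE, 2 Ee, 1 ee → 3 E_ : 1 ee (out of 4)
coat texture: Ww × ww → 2 Ww, 2 ww → 2 W_ : 2 ww (out of 4)
Combine (counts out of 4 × 4 = 16): erect/wire-haired (E_W_) = 3×2 = 6; erect/smooth (E_ww) = 3×2 = 6; drooping/wire-haired (eeW_) = 1×2 = 2; drooping/smooth (eeww) = 1×2 = 2
Phenotype counts (out of 16): 6 erect/wire-haired, 6 erect/smooth, 2 drooping/wire-haired, 2 drooping/smooth
erect/wire-haired: 6 out of 16 → fraction 3/8
Expected count = 3/8 × 48 = 18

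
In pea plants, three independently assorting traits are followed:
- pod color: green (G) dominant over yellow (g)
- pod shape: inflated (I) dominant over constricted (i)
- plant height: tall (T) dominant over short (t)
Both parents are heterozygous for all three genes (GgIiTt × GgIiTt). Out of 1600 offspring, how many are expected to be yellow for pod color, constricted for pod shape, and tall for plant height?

Trihybrid cross: GgIiTt × GgIiTt
Each trait segregates independently with a 3:1 phenotypic ratio, so each gene contributes 3/4 (dominant) or 1/4 (recessive).
Target: yellow (pod color), constricted (pod shape), tall (plant height)
Probability = product of independent per-trait probabilities
= 1/4 × 1/4 × 3/4 = 3/64
Expected count = 3/64 × 1600 = 75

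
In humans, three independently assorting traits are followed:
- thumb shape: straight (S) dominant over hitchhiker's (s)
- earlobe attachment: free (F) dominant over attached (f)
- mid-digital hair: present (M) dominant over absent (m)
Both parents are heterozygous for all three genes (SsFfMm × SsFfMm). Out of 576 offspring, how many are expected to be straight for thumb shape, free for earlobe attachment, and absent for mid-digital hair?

Trihybrid cross: SsFfMm × SsFfMm
Each trait segregates independently with a 3:1 phenotypic ratio, so each gene contributes 3/4 (dominant) or 1/4 (recessive).
Target: straight (thumb shape), free (earlobe attachment), absent (mid-digital hair)
Probability = product of independent per-trait probabilities
= 3/4 × 3/4 × 1/4 = 9/64
Expected count = 9/64 × 576 = 81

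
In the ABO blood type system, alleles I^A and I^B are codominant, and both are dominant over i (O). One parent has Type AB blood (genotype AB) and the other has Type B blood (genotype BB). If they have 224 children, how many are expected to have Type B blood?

Cross: AB × BB
Possible offspring genotypes: 2 AB, 2 BB
Blood type counts: 2 Type AB, 2 Type B
Probability of Type B: 2/4 = 1/2
Expected count = 1/2 × 224 = 112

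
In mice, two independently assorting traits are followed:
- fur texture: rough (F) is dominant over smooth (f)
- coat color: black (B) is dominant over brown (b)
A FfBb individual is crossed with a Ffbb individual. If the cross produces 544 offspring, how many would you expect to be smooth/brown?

Dihybrid cross FfBb × Ffbb — consider each gene separately:
fur texture: Ff × Ff → 1 FF, 2 Ff, 1 ff → 3 F_ : 1 ff (out of 4)
coat color: Bb × bb → 2 Bb, 2 bb → 2 B_ : 2 bb (out of 4)
Combine (counts out of 4 × 4 = 16): rough/black (F_B_) = 3×2 = 6; rough/brown (F_bb) = 3×2 = 6; smooth/black (ffB_) = 1×2 = 2; smooth/brown (ffbb) = 1×2 = 2
Phenotype counts (out of 16): 6 rough/black, 6 rough/brown, 2 smooth/black, 2 smooth/brown
smooth/brown: 2 out of 16 → fraction 1/8
Expected count = 1/8 × 544 = 68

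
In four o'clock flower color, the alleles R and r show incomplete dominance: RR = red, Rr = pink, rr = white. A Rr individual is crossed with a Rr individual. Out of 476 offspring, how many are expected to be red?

Punnett square for Rr × Rr:
Offspring genotypes: 1 RR, 2 Rr, 1 rr
Phenotype counts: 1 red, 2 pink, 1 white
red: 1 out of 4 → fraction 1/4
Expected count = 1/4 × 476 = 119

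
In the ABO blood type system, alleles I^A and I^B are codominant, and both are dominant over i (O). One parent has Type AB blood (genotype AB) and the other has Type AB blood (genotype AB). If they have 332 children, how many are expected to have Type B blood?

Cross: AB × AB
Possible offspring genotypes: 1 AA, 2 AB, 1 BB
Blood type counts: 1 Type A, 2 Type AB, 1 Type B
Probability of Type B: 1/4
Expected count = 1/4 × 332 = 83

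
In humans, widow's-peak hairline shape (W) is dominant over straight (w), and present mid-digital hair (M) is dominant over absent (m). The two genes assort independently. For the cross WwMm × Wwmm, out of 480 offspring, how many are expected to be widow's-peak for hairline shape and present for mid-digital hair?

Dihybrid cross WwMm × Wwmm — consider each gene separately:
hairline shape: Ww × Ww → 1 WW, 2 Ww, 1 ww → 3 W_ : 1 ww (out of 4)
mid-digital hair: Mm × mm → 2 Mm, 2 mm → 2 M_ : 2 mm (out of 4)
Looking for: widow's-peak (W_) and present (M_)
P(widow's-peak) = 3/4, P(present) = 2/4
P(both) = 3/4 × 2/4 = 6/16 = 3/8
Expected count = 3/8 × 480 = 180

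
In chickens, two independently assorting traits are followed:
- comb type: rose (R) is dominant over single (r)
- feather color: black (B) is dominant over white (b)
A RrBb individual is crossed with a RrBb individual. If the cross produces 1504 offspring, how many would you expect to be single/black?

Dihybrid cross RrBb × RrBb — consider each gene separately:
comb type: Rr × Rr → 1 RR, 2 Rr, 1 rr → 3 R_ : 1 rr (out of 4)
feather color: Bb × Bb → 1 BB, 2 Bb, 1 bb → 3 B_ : 1 bb (out of 4)
Combine (counts out of 4 × 4 = 16): rose/black (R_B_) = 3×3 = 9; rose/white (R_bb) = 3×1 = 3; single/black (rrB_) = 1×3 = 3; single/white (rrbb) = 1×1 = 1
Phenotype counts (out of 16): 9 rose/black, 3 rose/white, 3 single/black, 1 single/white
single/black: 3 out of 16 → fraction 3/16
Expected count = 3/16 × 1504 = 282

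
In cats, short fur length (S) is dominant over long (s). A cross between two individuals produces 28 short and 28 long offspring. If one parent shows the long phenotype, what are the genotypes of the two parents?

Observed offspring: 28 short, 28 long
The observed ratio simplifies to 1:1. One parent shows long, so its genotype must be ss. A 1:1 offspring split requires the other parent to be heterozygous (Ss).
Parent genotypes: ss × Ss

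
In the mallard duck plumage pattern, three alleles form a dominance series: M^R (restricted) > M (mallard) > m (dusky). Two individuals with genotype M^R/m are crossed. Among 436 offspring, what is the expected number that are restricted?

Cross: M^R/m × M^R/m
Allele dominance: M^R > M > m
Offspring genotypes: 1 M^R/M^R, 2 M^R/m, 1 m/m
Phenotype counts: 3 restricted, 1 dusky
restricted: 3 out of 4 → fraction 3/4
Expected count = 3/4 × 436 = 327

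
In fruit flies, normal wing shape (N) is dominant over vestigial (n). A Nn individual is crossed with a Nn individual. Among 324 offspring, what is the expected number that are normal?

Punnett square for Nn × Nn:
Offspring genotypes: 1 NN, 2 Nn, 1 nn
normal: 3, vestigial: 1
normal: 3 out of 4 → fraction 3/4
Expected count = 3/4 × 324 = 243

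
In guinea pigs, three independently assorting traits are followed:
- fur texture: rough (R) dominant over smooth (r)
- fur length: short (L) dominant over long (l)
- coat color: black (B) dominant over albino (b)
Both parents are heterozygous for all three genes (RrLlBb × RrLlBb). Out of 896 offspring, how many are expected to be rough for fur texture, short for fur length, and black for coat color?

Trihybrid cross: RrLlBb × RrLlBb
Each trait segregates independently with a 3:1 phenotypic ratio, so each gene contributes 3/4 (dominant) or 1/4 (recessive).
Target: rough (fur texture), short (fur length), black (coat color)
Probability = product of independent per-trait probabilities
= 3/4 × 3/4 × 3/4 = 27/64
Expected count = 27/64 × 896 = 378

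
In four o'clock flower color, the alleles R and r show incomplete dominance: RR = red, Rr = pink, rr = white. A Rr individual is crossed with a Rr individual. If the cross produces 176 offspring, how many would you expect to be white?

Punnett square for Rr × Rr:
Offspring genotypes: 1 RR, 2 Rr, 1 rr
Phenotype counts: 1 red, 2 pink, 1 white
white: 1 out of 4 → fraction 1/4
Expected count = 1/4 × 176 = 44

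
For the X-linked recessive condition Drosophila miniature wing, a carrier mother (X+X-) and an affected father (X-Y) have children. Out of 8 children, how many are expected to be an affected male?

Cross: X+X- × X-Y
Offspring: 1 X+X-, 1 X+Y, 1 X-X-, 1 X-Y
Probability of an affected male: 1/4
Expected count = 1/4 × 8 = 2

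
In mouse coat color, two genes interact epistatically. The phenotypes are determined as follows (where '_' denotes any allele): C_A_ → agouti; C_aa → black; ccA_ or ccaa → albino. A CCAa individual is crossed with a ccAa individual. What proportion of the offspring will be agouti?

Cross: CCAa × ccAa — consider each gene separately:
C gene: CC × cc → 4 Cc → 4 C_ (out of 4)
A gene: Aa × Aa → 1 AA, 2 Aa, 1 aa → 3 A_ : 1 aa (out of 4)
Genotype classes (out of 4 × 4 = 16): C_A_ = 4×3 = 12; C_aa = 4×1 = 4
Apply the phenotype rules: C_A_ (12) → agouti; C_aa (4) → black
Phenotype counts (out of 16): 12 agouti, 4 black
agouti: 12 out of 16
Probability: 12/16 = 3/4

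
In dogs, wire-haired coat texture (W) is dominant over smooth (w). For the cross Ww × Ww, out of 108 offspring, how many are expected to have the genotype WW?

Punnett square for Ww × Ww:
Offspring genotypes: 1 WW, 2 Ww, 1 ww
Total offspring: 4
Count with target: 1
Probability: 1/4
Expected count = 1/4 × 108 = 27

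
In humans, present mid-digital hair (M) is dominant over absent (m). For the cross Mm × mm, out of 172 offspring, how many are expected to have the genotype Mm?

Punnett square for Mm × mm:
Offspring genotypes: 2 Mm, 2 mm
Total offspring: 4
Count with target: 2
Probability: 2/4 = 1/2
Expected count = 1/2 × 172 = 86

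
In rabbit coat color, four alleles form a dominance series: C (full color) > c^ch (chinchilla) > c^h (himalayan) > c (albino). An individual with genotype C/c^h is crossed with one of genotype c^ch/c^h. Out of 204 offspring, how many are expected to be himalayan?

Cross: C/c^h × c^ch/c^h
Allele dominance: C > c^ch > c^h > c
Offspring genotypes: 1 C/c^ch, 1 C/c^h, 1 c^ch/c^h, 1 c^h/c^h
Phenotype counts: 2 full color, 1 chinchilla, 1 himalayan
himalayan: 1 out of 4 → fraction 1/4
Expected count = 1/4 × 204 = 51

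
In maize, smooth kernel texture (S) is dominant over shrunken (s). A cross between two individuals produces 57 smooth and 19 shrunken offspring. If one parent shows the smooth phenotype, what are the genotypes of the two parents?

Observed offspring: 57 smooth, 19 shrunken
The observed ratio simplifies to 3:1. Shrunken (ss) offspring appear, so each parent must contribute one s allele. The parent stated to show smooth carries S, so it is Ss. The other parent is then either Ss or ss: Ss × ss would give a 1:1 split, whereas Ss × Ss gives 3:1 — matching the data. So both parents are heterozygous (Ss × Ss).
Parent genotypes: Ss × Ss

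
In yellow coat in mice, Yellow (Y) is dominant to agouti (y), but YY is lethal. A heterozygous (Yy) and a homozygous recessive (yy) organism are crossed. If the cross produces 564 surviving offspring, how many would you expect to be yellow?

Cross: Yy × yy
Punnett square offspring (before lethality): 2 Yy, 2 yy
No YY offspring are produced in this cross.
yellow: 2 out of 4 → fraction 1/2
Expected count = 1/2 × 564 = 282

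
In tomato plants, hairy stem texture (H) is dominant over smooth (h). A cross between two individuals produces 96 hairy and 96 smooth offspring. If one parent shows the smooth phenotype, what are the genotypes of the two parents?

Observed offspring: 96 hairy, 96 smooth
The observed ratio simplifies to 1:1. One parent shows smooth, so its genotype must be hh. A 1:1 offspring split requires the other parent to be heterozygous (Hh).
Parent genotypes: hh × Hh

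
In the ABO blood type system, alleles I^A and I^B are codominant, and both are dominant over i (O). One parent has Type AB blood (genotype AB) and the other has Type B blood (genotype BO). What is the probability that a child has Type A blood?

Cross: AB × BO
Possible offspring genotypes: 1 AB, 1 AO, 1 BB, 1 BO
Blood type counts: 1 Type AB, 1 Type A, 2 Type B
Probability of Type A: 1/4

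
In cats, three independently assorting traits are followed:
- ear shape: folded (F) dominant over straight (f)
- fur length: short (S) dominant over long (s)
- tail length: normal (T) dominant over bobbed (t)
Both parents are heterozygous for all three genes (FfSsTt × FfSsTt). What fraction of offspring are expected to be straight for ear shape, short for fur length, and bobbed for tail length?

Trihybrid cross: FfSsTt × FfSsTt
Each trait segregates independently with a 3:1 phenotypic ratio, so each gene contributes 3/4 (dominant) or 1/4 (recessive).
Target: straight (ear shape), short (fur length), bobbed (tail length)
Probability = product of independent per-trait probabilities
= 1/4 × 3/4 × 1/4 = 3/64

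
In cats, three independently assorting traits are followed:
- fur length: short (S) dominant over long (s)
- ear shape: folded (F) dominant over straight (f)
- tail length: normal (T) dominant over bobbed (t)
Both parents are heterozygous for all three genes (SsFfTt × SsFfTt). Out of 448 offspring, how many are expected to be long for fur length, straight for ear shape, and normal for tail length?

Trihybrid cross: SsFfTt × SsFfTt
Each trait segregates independently with a 3:1 phenotypic ratio, so each gene contributes 3/4 (dominant) or 1/4 (recessive).
Target: long (fur length), straight (ear shape), normal (tail length)
Probability = product of independent per-trait probabilities
= 1/4 × 1/4 × 3/4 = 3/64
Expected count = 3/64 × 448 = 21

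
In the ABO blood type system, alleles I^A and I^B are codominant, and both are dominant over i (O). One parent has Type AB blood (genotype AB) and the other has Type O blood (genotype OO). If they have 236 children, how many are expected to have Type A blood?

Cross: AB × OO
Possible offspring genotypes: 2 AO, 2 BO
Blood type counts: 2 Type A, 2 Type B
Probability of Type A: 2/4 = 1/2
Expected count = 1/2 × 236 = 118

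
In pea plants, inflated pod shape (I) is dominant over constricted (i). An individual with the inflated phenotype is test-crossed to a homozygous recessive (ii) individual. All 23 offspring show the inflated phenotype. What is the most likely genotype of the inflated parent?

Test cross: ? × ii
All offspring are inflated.
If the unknown parent were heterozygous (Ii), about half of 23 offspring would be constricted; none are. The unknown parent is most likely homozygous dominant (II).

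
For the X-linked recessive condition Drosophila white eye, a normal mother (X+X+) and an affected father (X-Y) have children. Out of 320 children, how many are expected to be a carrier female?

Cross: X+X+ × X-Y
Offspring: 2 X+X-, 2 X+Y
Probability of a carrier female: 2/4 = 1/2
Expected count = 1/2 × 320 = 160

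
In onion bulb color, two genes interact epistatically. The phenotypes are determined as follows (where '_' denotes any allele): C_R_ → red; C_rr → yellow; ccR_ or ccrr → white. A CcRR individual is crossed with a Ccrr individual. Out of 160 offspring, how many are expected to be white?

Cross: CcRR × Ccrr — consider each gene separately:
C gene: Cc × Cc → 1 CC, 2 Cc, 1 cc → 3 C_ : 1 cc (out of 4)
R gene: RR × rr → 4 Rr → 4 R_ (out of 4)
Genotype classes (out of 4 × 4 = 16): C_R_ = 3×4 = 12; ccR_ = 1×4 = 4
Apply the phenotype rules: C_R_ (12) → red; ccR_ (4) → white
Phenotype counts (out of 16): 12 red, 4 white
white: 4 out of 16 → fraction 1/4
Expected count = 1/4 × 160 = 40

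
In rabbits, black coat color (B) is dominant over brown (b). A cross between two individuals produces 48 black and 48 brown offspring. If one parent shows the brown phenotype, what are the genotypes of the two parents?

Observed offspring: 48 black, 48 brown
The observed ratio simplifies to 1:1. One parent shows brown, so its genotype must be bb. A 1:1 offspring split requires the other parent to be heterozygous (Bb).
Parent genotypes: bb × Bb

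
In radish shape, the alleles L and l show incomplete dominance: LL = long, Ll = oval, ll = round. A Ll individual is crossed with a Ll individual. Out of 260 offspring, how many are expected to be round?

Punnett square for Ll × Ll:
Offspring genotypes: 1 LL, 2 Ll, 1 ll
Phenotype counts: 1 long, 2 oval, 1 round
round: 1 out of 4 → fraction 1/4
Expected count = 1/4 × 260 = 65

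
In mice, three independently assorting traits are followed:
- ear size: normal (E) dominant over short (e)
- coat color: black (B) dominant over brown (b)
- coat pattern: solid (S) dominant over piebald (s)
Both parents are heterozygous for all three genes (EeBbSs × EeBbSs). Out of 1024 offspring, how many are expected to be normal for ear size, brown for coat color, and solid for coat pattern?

Trihybrid cross: EeBbSs × EeBbSs
Each trait segregates independently with a 3:1 phenotypic ratio, so each gene contributes 3/4 (dominant) or 1/4 (recessive).
Target: normal (ear size), brown (coat color), solid (coat pattern)
Probability = product of independent per-trait probabilities
= 3/4 × 1/4 × 3/4 = 9/64
Expected count = 9/64 × 1024 = 144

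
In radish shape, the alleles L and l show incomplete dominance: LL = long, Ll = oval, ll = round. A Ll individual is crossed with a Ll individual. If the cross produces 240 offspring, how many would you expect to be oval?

Punnett square for Ll × Ll:
Offspring genotypes: 1 LL, 2 Ll, 1 ll
Phenotype counts: 1 long, 2 oval, 1 round
oval: 2 out of 4 → fraction 1/2
Expected count = 1/2 × 240 = 120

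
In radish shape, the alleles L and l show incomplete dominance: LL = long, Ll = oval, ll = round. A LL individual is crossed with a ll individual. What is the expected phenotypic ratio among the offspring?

Punnett square for LL × ll:
Offspring genotypes: 4 Ll
Phenotype counts: 4 oval
Ratio: all oval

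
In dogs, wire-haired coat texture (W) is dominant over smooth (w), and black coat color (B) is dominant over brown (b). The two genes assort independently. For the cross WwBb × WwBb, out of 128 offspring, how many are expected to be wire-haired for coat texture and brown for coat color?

Dihybrid cross WwBb × WwBb — consider each gene separately:
coat texture: Ww × Ww → 1 WW, 2 Ww, 1 ww → 3 W_ : 1 ww (out of 4)
coat color: Bb × Bb → 1 BB, 2 Bb, 1 bb → 3 B_ : 1 bb (out of 4)
Looking for: wire-haired (W_) and brown (bb)
P(wire-haired) = 3/4, P(brown) = 1/4
P(both) = 3/4 × 1/4 = 3/16
Expected count = 3/16 × 128 = 24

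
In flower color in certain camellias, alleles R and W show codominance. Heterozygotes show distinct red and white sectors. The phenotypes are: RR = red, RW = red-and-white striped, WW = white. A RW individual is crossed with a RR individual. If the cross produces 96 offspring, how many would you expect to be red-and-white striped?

Punnett square for RW × RR:
Offspring genotypes: 2 RR, 2 RW
Phenotype counts: 2 red, 2 red-and-white striped
red-and-white striped: 2 out of 4 → fraction 1/2
Expected count = 1/2 × 96 = 48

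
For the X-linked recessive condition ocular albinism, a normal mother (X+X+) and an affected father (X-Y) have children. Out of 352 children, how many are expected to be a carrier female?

Cross: X+X+ × X-Y
Offspring: 2 X+X-, 2 X+Y
Probability of a carrier female: 2/4 = 1/2
Expected count = 1/2 × 352 = 176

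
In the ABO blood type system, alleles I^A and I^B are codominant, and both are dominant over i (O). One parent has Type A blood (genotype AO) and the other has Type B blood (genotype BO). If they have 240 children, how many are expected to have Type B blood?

Cross: AO × BO
Possible offspring genotypes: 1 AB, 1 AO, 1 BO, 1 OO
Blood type counts: 1 Type AB, 1 Type A, 1 Type B, 1 Type O
Probability of Type B: 1/4
Expected count = 1/4 × 240 = 60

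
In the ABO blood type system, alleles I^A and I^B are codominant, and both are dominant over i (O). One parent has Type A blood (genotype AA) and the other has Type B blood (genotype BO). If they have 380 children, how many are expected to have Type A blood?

Cross: AA × BO
Possible offspring genotypes: 2 AB, 2 AO
Blood type counts: 2 Type AB, 2 Type A
Probability of Type A: 2/4 = 1/2
Expected count = 1/2 × 380 = 190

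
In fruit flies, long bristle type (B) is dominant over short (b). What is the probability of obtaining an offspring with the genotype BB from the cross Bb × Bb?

Punnett square for Bb × Bb:
Offspring genotypes: 1 BB, 2 Bb, 1 bb
Total offspring: 4
Count with target: 1
Probability: 1/4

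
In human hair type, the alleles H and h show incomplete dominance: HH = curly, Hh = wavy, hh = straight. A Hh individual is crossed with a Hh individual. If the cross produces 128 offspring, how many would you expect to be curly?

Punnett square for Hh × Hh:
Offspring genotypes: 1 HH, 2 Hh, 1 hh
Phenotype counts: 1 curly, 2 wavy, 1 straight
curly: 1 out of 4 → fraction 1/4
Expected count = 1/4 × 128 = 32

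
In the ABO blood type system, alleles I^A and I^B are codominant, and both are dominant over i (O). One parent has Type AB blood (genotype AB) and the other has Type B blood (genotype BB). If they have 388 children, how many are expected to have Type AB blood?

Cross: AB × BB
Possible offspring genotypes: 2 AB, 2 BB
Blood type counts: 2 Type AB, 2 Type B
Probability of Type AB: 2/4 = 1/2
Expected count = 1/2 × 388 = 194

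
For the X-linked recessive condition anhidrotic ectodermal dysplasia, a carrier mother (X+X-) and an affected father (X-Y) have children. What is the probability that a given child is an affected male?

Cross: X+X- × X-Y
Offspring: 1 X+X-, 1 X+Y, 1 X-X-, 1 X-Y
Probability of an affected male: 1/4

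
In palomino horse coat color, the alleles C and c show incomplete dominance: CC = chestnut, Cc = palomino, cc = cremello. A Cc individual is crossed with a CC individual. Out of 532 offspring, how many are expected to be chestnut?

Punnett square for Cc × CC:
Offspring genotypes: 2 CC, 2 Cc
Phenotype counts: 2 chestnut, 2 palomino
chestnut: 2 out of 4 → fraction 1/2
Expected count = 1/2 × 532 = 266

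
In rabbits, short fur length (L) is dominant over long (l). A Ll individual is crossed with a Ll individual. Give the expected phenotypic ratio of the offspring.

Punnett square for Ll × Ll:
Offspring genotypes: 1 LL, 2 Ll, 1 ll
short: 3, long: 1
Ratio: 3:1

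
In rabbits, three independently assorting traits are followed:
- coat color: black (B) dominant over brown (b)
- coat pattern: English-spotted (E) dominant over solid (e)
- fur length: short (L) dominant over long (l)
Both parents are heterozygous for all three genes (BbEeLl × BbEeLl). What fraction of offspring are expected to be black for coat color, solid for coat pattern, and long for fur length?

Trihybrid cross: BbEeLl × BbEeLl
Each trait segregates independently with a 3:1 phenotypic ratio, so each gene contributes 3/4 (dominant) or 1/4 (recessive).
Target: black (coat color), solid (coat pattern), long (fur length)
Probability = product of independent per-trait probabilities
= 3/4 × 1/4 × 1/4 = 3/64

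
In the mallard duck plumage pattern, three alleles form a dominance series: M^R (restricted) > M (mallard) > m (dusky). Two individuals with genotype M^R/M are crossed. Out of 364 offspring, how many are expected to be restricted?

Cross: M^R/M × M^R/M
Allele dominance: M^R > M > m
Offspring genotypes: 1 M^R/M^R, 2 M^R/M, 1 M/M
Phenotype counts: 3 restricted, 1 mallard
restricted: 3 out of 4 → fraction 3/4
Expected count = 3/4 × 364 = 273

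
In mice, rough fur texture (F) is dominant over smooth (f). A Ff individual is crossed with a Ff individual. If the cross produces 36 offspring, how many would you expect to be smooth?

Punnett square for Ff × Ff:
Offspring genotypes: 1 FF, 2 Ff, 1 ff
rough: 3, smooth: 1
smooth: 1 out of 4 → fraction 1/4
Expected count = 1/4 × 36 = 9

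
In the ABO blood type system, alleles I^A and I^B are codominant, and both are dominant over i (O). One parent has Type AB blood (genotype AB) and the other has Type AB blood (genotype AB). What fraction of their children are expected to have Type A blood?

Cross: AB × AB
Possible offspring genotypes: 1 AA, 2 AB, 1 BB
Blood type counts: 1 Type A, 2 Type AB, 1 Type B
Probability of Type A: 1/4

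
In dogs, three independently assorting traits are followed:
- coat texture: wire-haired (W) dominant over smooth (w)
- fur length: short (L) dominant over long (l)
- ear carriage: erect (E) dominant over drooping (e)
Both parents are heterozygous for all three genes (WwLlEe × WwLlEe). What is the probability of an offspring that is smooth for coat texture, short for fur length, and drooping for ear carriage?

Trihybrid cross: WwLlEe × WwLlEe
Each trait segregates independently with a 3:1 phenotypic ratio, so each gene contributes 3/4 (dominant) or 1/4 (recessive).
Target: smooth (coat texture), short (fur length), drooping (ear carriage)
Probability = product of independent per-trait probabilities
= 1/4 × 3/4 × 1/4 = 3/64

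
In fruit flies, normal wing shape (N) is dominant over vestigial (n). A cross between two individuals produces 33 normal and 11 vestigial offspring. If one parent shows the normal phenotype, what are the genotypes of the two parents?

Observed offspring: 33 normal, 11 vestigial
The observed ratio simplifies to 3:1. Vestigial (nn) offspring appear, so each parent must contribute one n allele. The parent stated to show normal carries N, so it is Nn. The other parent is then either Nn or nn: Nn × nn would give a 1:1 split, whereas Nn × Nn gives 3:1 — matching the data. So both parents are heterozygous (Nn × Nn).
Parent genotypes: Nn × Nn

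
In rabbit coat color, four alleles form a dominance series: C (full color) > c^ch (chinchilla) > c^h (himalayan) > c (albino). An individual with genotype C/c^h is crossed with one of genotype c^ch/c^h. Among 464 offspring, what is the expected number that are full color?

Cross: C/c^h × c^ch/c^h
Allele dominance: C > c^ch > c^h > c
Offspring genotypes: 1 C/c^ch, 1 C/c^h, 1 c^ch/c^h, 1 c^h/c^h
Phenotype counts: 2 full color, 1 chinchilla, 1 himalayan
full color: 2 out of 4 → fraction 1/2
Expected count = 1/2 × 464 = 232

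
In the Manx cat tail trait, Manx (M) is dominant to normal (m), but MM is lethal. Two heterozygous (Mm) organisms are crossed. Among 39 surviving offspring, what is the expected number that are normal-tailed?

Cross: Mm × Mm
Punnett square offspring (before lethality): 1 MM, 2 Mm, 1 mm
The MM genotype is lethal (embryos die); surviving offspring: 2 Mm, 1 mm
normal-tailed: 1 out of 3 → fraction 1/3
Expected count = 1/3 × 39 = 13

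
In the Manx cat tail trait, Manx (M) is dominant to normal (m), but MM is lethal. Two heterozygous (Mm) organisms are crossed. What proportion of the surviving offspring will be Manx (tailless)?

Cross: Mm × Mm
Punnett square offspring (before lethality): 1 MM, 2 Mm, 1 mm
The MM genotype is lethal (embryos die); surviving offspring: 2 Mm, 1 mm
Manx (tailless): 2 out of 3
Probability: 2/3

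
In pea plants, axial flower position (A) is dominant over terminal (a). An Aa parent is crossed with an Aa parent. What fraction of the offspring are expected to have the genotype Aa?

Punnett square for Aa × Aa:
Offspring genotypes: 1 AA, 2 Aa, 1 aa
Total offspring: 4
Count with target: 2
Probability: 2/4 = 1/2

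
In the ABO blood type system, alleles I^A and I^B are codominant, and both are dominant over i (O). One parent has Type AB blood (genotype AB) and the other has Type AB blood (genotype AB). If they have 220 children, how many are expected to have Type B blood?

Cross: AB × AB
Possible offspring genotypes: 1 AA, 2 AB, 1 BB
Blood type counts: 1 Type A, 2 Type AB, 1 Type B
Probability of Type B: 1/4
Expected count = 1/4 × 220 = 55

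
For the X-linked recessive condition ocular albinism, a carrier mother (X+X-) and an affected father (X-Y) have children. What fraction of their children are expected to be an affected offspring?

Cross: X+X- × X-Y
Offspring: 1 X+X-, 1 X+Y, 1 X-X-, 1 X-Y
Probability of an affected offspring: 2/4 = 1/2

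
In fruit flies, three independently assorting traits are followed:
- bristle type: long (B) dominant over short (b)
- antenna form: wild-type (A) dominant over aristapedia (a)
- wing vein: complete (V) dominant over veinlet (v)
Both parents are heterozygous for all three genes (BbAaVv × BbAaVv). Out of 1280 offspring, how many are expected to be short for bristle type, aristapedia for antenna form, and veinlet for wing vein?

Trihybrid cross: BbAaVv × BbAaVv
Each trait segregates independently with a 3:1 phenotypic ratio, so each gene contributes 3/4 (dominant) or 1/4 (recessive).
Target: short (bristle type), aristapedia (antenna form), veinlet (wing vein)
Probability = product of independent per-trait probabilities
= 1/4 × 1/4 × 1/4 = 1/64
Expected count = 1/64 × 1280 = 20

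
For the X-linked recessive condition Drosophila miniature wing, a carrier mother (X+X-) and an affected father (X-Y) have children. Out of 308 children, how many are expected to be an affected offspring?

Cross: X+X- × X-Y
Offspring: 1 X+X-, 1 X+Y, 1 X-X-, 1 X-Y
Probability of an affected offspring: 2/4 = 1/2
Expected count = 1/2 × 308 = 154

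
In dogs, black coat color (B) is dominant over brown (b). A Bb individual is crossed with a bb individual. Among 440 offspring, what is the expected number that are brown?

Punnett square for Bb × bb:
Offspring genotypes: 2 Bb, 2 bb
black: 2, brown: 2
brown: 2 out of 4 → fraction 1/2
Expected count = 1/2 × 440 = 220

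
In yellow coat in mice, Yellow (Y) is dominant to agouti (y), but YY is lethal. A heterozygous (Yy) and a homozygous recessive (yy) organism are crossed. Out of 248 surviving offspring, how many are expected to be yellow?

Cross: Yy × yy
Punnett square offspring (before lethality): 2 Yy, 2 yy
No YY offspring are produced in this cross.
yellow: 2 out of 4 → fraction 1/2
Expected count = 1/2 × 248 = 124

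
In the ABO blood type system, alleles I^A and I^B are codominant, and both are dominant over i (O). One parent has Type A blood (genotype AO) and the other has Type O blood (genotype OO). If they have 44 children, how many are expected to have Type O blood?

Cross: AO × OO
Possible offspring genotypes: 2 AO, 2 OO
Blood type counts: 2 Type A, 2 Type O
Probability of Type O: 2/4 = 1/2
Expected count = 1/2 × 44 = 22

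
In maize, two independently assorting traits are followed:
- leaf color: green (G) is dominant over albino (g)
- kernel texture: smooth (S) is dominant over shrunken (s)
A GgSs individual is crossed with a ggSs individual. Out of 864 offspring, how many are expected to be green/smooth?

Dihybrid cross GgSs × ggSs — consider each gene separately:
leaf color: Gg × gg → 2 Gg, 2 gg → 2 G_ : 2 gg (out of 4)
kernel texture: Ss × Ss → 1 SS, 2 Ss, 1 ss → 3 S_ : 1 ss (out of 4)
Combine (counts out of 4 × 4 = 16): green/smooth (G_S_) = 2×3 = 6; green/shrunken (G_ss) = 2×1 = 2; albino/smooth (ggS_) = 2×3 = 6; albino/shrunken (ggss) = 2×1 = 2
Phenotype counts (out of 16): 6 green/smooth, 2 green/shrunken, 6 albino/smooth, 2 albino/shrunken
green/smooth: 6 out of 16 → fraction 3/8
Expected count = 3/8 × 864 = 324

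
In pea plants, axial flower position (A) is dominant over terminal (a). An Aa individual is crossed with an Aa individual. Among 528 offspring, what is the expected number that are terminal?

Punnett square for Aa × Aa:
Offspring genotypes: 1 AA, 2 Aa, 1 aa
axial: 3, terminal: 1
terminal: 1 out of 4 → fraction 1/4
Expected count = 1/4 × 528 = 132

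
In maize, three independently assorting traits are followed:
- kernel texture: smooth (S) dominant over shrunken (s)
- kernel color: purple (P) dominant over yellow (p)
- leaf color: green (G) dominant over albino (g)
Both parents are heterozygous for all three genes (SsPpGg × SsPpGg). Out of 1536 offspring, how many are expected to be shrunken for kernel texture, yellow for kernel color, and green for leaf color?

Trihybrid cross: SsPpGg × SsPpGg
Each trait segregates independently with a 3:1 phenotypic ratio, so each gene contributes 3/4 (dominant) or 1/4 (recessive).
Target: shrunken (kernel texture), yellow (kernel color), green (leaf color)
Probability = product of independent per-trait probabilities
= 1/4 × 1/4 × 3/4 = 3/64
Expected count = 3/64 × 1536 = 72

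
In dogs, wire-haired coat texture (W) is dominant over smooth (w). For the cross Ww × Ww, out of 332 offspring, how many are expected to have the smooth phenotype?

Punnett square for Ww × Ww:
Offspring genotypes: 1 WW, 2 Ww, 1 ww
Total offspring: 4
Count with target: 1
Probability: 1/4
Expected count = 1/4 × 332 = 83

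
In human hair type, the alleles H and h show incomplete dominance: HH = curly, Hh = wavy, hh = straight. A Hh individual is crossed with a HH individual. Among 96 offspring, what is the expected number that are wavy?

Punnett square for Hh × HH:
Offspring genotypes: 2 HH, 2 Hh
Phenotype counts: 2 curly, 2 wavy
wavy: 2 out of 4 → fraction 1/2
Expected count = 1/2 × 96 = 48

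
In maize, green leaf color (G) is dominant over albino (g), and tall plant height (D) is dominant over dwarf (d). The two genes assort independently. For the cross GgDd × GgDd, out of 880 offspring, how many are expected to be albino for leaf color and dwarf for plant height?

Dihybrid cross GgDd × GgDd — consider each gene separately:
leaf color: Gg × Gg → 1 GG, 2 Gg, 1 gg → 3 G_ : 1 gg (out of 4)
plant height: Dd × Dd → 1 DD, 2 Dd, 1 dd → 3 D_ : 1 dd (out of 4)
Looking for: albino (gg) and dwarf (dd)
P(albino) = 1/4, P(dwarf) = 1/4
P(both) = 1/4 × 1/4 = 1/16
Expected count = 1/16 × 880 = 55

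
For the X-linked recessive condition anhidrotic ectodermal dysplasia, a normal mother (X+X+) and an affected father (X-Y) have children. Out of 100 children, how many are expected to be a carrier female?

Cross: X+X+ × X-Y
Offspring: 2 X+X-, 2 X+Y
Probability of a carrier female: 2/4 = 1/2
Expected count = 1/2 × 100 = 50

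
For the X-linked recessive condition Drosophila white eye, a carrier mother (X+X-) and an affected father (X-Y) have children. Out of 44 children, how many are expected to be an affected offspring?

Cross: X+X- × X-Y
Offspring: 1 X+X-, 1 X+Y, 1 X-X-, 1 X-Y
Probability of an affected offspring: 2/4 = 1/2
Expected count = 1/2 × 44 = 22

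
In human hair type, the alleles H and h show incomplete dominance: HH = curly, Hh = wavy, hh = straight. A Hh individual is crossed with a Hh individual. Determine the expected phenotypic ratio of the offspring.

Punnett square for Hh × Hh:
Offspring genotypes: 1 HH, 2 Hh, 1 hh
Phenotype counts: 1 curly, 2 wavy, 1 straight
Ratio: 1 curly : 2 wavy : 1 straight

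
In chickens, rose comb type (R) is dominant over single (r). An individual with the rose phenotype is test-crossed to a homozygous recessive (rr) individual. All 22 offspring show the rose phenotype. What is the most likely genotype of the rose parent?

Test cross: ? × rr
All offspring are rose.
If the unknown parent were heterozygous (Rr), about half of 22 offspring would be single; none are. The unknown parent is most likely homozygous dominant (RR).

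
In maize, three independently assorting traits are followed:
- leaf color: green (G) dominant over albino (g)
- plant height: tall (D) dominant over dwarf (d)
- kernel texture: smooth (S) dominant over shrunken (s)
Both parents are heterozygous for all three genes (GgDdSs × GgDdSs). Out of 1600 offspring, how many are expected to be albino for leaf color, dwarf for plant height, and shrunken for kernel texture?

Trihybrid cross: GgDdSs × GgDdSs
Each trait segregates independently with a 3:1 phenotypic ratio, so each gene contributes 3/4 (dominant) or 1/4 (recessive).
Target: albino (leaf color), dwarf (plant height), shrunken (kernel texture)
Probability = product of independent per-trait probabilities
= 1/4 × 1/4 × 1/4 = 1/64
Expected count = 1/64 × 1600 = 25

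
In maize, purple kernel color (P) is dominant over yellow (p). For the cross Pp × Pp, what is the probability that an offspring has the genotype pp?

Punnett square for Pp × Pp:
Offspring genotypes: 1 PP, 2 Pp, 1 pp
Total offspring: 4
Count with target: 1
Probability: 1/4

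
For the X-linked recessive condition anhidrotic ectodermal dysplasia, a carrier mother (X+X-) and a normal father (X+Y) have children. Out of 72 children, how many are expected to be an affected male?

Cross: X+X- × X+Y
Offspring: 1 X+X+, 1 X+Y, 1 X+X-, 1 X-Y
Probability of an affected male: 1/4
Expected count = 1/4 × 72 = 18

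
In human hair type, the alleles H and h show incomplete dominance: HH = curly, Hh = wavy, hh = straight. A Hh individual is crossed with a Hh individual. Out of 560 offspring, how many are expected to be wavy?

Punnett square for Hh × Hh:
Offspring genotypes: 1 HH, 2 Hh, 1 hh
Phenotype counts: 1 curly, 2 wavy, 1 straight
wavy: 2 out of 4 → fraction 1/2
Expected count = 1/2 × 560 = 280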